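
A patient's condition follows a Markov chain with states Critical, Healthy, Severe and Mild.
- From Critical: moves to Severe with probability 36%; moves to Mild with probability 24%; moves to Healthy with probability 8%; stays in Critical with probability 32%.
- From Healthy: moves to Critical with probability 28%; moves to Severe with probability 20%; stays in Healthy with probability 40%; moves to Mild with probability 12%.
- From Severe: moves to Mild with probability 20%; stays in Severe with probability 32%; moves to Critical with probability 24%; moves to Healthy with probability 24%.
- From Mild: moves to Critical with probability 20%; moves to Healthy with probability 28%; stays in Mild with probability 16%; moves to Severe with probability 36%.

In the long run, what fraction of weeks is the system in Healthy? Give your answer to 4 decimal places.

Let the stationary distribution be π with π = πP and π_1 + π_2 + π_3 + π_4 = 1.
π_1 = 0.32·π_1 + 0.28·π_2 + 0.24·π_3 + 0.2·π_4
π_2 = 0.08·π_1 + 0.4·π_2 + 0.24·π_3 + 0.28·π_4
π_3 = 0.36·π_1 + 0.2·π_2 + 0.32·π_3 + 0.36·π_4
Solving with the normalization constraint gives π = (0.2635, 0.2443, 0.3086, 0.1837).
So the stationary probability of Healthy is 0.2443.

0.2443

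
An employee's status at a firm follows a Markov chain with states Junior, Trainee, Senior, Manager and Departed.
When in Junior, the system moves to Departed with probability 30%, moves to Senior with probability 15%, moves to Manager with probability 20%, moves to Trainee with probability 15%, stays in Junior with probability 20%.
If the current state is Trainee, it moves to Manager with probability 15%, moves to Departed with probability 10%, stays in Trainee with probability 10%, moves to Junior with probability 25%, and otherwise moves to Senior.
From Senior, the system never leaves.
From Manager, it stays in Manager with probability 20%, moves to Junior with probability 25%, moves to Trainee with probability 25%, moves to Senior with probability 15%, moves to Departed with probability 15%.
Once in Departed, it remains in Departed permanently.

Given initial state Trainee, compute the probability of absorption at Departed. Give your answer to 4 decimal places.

Let h(s) be the probability of absorption at Departed starting from transient state s. Then h(Departed) = 1 and h(Senior) = 0. By first-step analysis:
h(Junior) = 0.2·h(Junior) + 0.15·h(Trainee) + 0.15·0 + 0.2·h(Manager) + 0.3·1
h(Trainee) = 0.25·h(Junior) + 0.1·h(Trainee) + 0.4·0 + 0.15·h(Manager) + 0.1·1
h(Manager) = 0.25·h(Junior) + 0.25·h(Trainee) + 0.15·0 + 0.2·h(Manager) + 0.15·1
Solving: h(Junior) = 0.5567, h(Trainee) = 0.3439, h(Manager) = 0.4689.
Starting from Trainee, the probability is 0.3439.

0.3439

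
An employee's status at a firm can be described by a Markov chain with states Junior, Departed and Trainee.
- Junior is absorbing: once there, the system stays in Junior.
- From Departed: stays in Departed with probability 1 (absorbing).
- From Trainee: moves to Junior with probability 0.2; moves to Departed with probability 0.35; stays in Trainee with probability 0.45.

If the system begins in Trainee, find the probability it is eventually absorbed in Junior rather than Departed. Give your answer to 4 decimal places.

0.3636

Let h(s) be the probability of absorption at Junior starting from transient state s. Then h(Junior) = 1 and h(Departed) = 0. By first-step analysis:
h(Trainee) = 0.2·1 + 0.35·0 + 0.45·h(Trainee)
Solving: h(Trainee) = 0.3636.
Starting from Trainee, the probability is 0.3636.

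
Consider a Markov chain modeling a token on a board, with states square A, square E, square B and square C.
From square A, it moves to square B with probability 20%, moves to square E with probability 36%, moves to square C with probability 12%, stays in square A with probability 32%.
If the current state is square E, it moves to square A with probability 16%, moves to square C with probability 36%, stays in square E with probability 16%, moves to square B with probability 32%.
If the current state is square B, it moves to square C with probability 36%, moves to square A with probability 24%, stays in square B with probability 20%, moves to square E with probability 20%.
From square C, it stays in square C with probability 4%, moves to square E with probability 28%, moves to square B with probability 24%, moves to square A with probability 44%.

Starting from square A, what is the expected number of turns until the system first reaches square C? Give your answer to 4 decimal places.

Let t(s) be the expected number of turns to first reach square C from state s, with t(square C) = 0. Conditioning on the first turn:
t(square A) = 1 + 0.32·t(square A) + 0.36·t(square E) + 0.2·t(square B)
t(square E) = 1 + 0.16·t(square A) + 0.16·t(square E) + 0.32·t(square B)
t(square B) = 1 + 0.24·t(square A) + 0.2·t(square E) + 0.2·t(square B)
Solving: t(square A) = 4.1612, t(square E) = 3.2438, t(square B) = 3.3093.
Expected turns from square A to square C: 4.1612.

4.1612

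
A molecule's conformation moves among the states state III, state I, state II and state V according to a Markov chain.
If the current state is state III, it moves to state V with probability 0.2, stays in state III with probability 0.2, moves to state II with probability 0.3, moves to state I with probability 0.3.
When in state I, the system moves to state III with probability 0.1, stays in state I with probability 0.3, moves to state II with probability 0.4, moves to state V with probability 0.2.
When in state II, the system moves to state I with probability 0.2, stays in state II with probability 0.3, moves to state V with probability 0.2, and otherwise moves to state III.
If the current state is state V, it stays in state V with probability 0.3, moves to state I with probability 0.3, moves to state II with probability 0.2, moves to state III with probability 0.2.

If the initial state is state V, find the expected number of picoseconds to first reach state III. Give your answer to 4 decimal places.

4.9730

Let t(s) be the expected number of picoseconds to first reach state III from state s, with t(state III) = 0. Conditioning on the first picosecond:
t(state I) = 1 + 0.3·t(state I) + 0.4·t(state II) + 0.2·t(state V)
t(state II) = 1 + 0.2·t(state I) + 0.3·t(state II) + 0.2·t(state V)
t(state V) = 1 + 0.3·t(state I) + 0.2·t(state II) + 0.3·t(state V)
Solving: t(state I) = 5.3514, t(state II) = 4.3784, t(state V) = 4.9730.
Expected picoseconds from state V to state III: 4.9730.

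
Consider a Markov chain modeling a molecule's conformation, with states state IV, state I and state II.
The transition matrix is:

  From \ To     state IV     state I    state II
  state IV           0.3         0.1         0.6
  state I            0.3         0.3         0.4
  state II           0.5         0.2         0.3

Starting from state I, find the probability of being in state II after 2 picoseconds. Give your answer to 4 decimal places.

0.4200

Sum over the intermediate state after 1 picosecond:
P = P(state I→state IV)·P(state IV→state II) + P(state I→state I)·P(state I→state II) + P(state I→state II)·P(state II→state II)
  = 0.3×0.6 + 0.3×0.4 + 0.4×0.3
  = 0.1800 + 0.1200 + 0.1200 = 0.4200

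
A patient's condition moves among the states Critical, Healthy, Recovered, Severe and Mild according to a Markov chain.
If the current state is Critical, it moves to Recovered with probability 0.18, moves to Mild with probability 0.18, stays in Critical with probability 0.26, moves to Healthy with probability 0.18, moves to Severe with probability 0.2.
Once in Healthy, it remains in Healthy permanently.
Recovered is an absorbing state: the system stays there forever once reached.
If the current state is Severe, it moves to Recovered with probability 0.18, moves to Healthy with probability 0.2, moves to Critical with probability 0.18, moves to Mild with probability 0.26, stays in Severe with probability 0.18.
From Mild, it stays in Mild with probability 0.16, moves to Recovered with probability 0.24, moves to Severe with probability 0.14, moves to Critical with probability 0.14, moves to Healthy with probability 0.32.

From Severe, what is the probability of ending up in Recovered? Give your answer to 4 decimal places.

Let h(s) be the probability of absorption at Recovered starting from transient state s. Then h(Recovered) = 1 and h(Healthy) = 0. By first-step analysis:
h(Critical) = 0.26·h(Critical) + 0.18·0 + 0.18·1 + 0.2·h(Severe) + 0.18·h(Mild)
h(Severe) = 0.18·h(Critical) + 0.2·0 + 0.18·1 + 0.18·h(Severe) + 0.26·h(Mild)
h(Mild) = 0.14·h(Critical) + 0.32·0 + 0.24·1 + 0.14·h(Severe) + 0.16·h(Mild)
Solving: h(Critical) = 0.4764, h(Severe) = 0.4644, h(Mild) = 0.4425.
Starting from Severe, the probability is 0.4644.

0.4644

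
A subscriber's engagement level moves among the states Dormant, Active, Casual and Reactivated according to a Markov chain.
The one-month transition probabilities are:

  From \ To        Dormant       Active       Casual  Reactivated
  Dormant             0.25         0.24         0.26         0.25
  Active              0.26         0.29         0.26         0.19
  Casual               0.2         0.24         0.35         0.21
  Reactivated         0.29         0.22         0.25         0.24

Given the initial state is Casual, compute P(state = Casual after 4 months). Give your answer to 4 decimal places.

Propagate the distribution vector 4 months from Casual.
After 0 months: (0.0000, 0.0000, 1.0000, 0.0000)
After 1 month: (0.2000, 0.2400, 0.3500, 0.2100)
After 2 months: (0.2433, 0.2478, 0.2894, 0.2195)
After 3 months: (0.2468, 0.2480, 0.2839, 0.2214)
After 4 months: (0.2471, 0.2480, 0.2833, 0.2216)
P(in Casual after 4 months) = 0.2833

0.2833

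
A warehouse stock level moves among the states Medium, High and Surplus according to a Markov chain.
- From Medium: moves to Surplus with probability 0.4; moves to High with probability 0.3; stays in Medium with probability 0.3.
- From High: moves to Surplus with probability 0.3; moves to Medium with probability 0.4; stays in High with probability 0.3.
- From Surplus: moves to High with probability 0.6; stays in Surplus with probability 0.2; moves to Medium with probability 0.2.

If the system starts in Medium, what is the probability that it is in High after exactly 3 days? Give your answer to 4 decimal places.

0.3870

Propagate the distribution vector 3 days from Medium.
After 0 days: (1.0000, 0.0000, 0.0000)
After 1 day: (0.3000, 0.3000, 0.4000)
After 2 days: (0.2900, 0.4200, 0.2900)
After 3 days: (0.3130, 0.3870, 0.3000)
P(in High after 3 days) = 0.3870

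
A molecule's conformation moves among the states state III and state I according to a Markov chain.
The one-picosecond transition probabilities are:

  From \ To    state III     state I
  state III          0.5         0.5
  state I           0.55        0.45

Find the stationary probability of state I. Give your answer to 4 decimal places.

0.4762

Let the stationary distribution be π with π = πP and π_1 + π_2 = 1.
π_1 = 0.5·π_1 + 0.55·π_2
Solving with the normalization constraint gives π = (0.5238, 0.4762).
So the stationary probability of state I is 0.4762.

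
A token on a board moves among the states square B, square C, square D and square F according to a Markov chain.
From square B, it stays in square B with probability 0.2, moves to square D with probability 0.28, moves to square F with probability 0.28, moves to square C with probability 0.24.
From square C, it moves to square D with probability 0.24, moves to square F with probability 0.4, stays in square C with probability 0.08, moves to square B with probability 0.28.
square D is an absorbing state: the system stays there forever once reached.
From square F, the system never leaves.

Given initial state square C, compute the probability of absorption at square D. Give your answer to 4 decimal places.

Let h(s) be the probability of absorption at square D starting from transient state s. Then h(square D) = 1 and h(square F) = 0. By first-step analysis:
h(square B) = 0.2·h(square B) + 0.24·h(square C) + 0.28·1 + 0.28·0
h(square C) = 0.28·h(square B) + 0.08·h(square C) + 0.24·1 + 0.4·0
Solving: h(square B) = 0.4713, h(square C) = 0.4043.
Starting from square C, the probability is 0.4043.

0.4043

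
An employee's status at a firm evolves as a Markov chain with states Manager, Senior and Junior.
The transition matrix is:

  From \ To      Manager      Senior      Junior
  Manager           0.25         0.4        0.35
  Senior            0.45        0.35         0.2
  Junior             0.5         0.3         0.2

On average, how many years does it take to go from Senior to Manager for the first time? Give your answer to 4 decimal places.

Let t(s) be the expected number of years to first reach Manager from state s, with t(Manager) = 0. Conditioning on the first year:
t(Senior) = 1 + 0.35·t(Senior) + 0.2·t(Junior)
t(Junior) = 1 + 0.3·t(Senior) + 0.2·t(Junior)
Solving: t(Senior) = 2.1739, t(Junior) = 2.0652.
Expected years from Senior to Manager: 2.1739.

2.1739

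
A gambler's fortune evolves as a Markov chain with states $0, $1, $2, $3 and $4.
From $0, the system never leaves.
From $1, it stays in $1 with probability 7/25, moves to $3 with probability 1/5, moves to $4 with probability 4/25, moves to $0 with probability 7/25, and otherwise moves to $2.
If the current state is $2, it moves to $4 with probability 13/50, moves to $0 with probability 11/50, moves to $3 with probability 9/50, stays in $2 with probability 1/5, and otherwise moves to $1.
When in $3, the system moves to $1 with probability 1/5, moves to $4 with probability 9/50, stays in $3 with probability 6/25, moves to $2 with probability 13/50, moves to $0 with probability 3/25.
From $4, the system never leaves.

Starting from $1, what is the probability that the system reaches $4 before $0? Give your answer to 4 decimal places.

0.4259

Let h(s) be the probability of absorption at $4 starting from transient state s. Then h($4) = 1 and h($0) = 0. By first-step analysis:
h($1) = 0.28·0 + 0.28·h($1) + 0.08·h($2) + 0.2·h($3) + 0.16·1
h($2) = 0.22·0 + 0.14·h($1) + 0.2·h($2) + 0.18·h($3) + 0.26·1
h($3) = 0.12·0 + 0.2·h($1) + 0.26·h($2) + 0.24·h($3) + 0.18·1
Solving: h($1) = 0.4259, h($2) = 0.5179, h($3) = 0.5261.
Starting from $1, the probability is 0.4259.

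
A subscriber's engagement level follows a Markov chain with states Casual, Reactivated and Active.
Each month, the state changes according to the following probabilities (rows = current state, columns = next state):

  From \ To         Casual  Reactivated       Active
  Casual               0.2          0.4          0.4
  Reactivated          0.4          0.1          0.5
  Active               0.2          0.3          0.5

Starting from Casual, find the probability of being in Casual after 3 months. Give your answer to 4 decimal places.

0.2480

Propagate the distribution vector 3 months from Casual.
After 0 months: (1.0000, 0.0000, 0.0000)
After 1 month: (0.2000, 0.4000, 0.4000)
After 2 months: (0.2800, 0.2400, 0.4800)
After 3 months: (0.2480, 0.2800, 0.4720)
P(in Casual after 3 months) = 0.2480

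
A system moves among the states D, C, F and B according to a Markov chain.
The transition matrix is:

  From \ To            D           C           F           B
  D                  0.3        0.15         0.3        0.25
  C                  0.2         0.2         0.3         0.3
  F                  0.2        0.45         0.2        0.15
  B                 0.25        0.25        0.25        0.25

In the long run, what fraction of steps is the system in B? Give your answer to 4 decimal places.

Let the stationary distribution be π with π = πP and π_1 + π_2 + π_3 + π_4 = 1.
π_1 = 0.3·π_1 + 0.2·π_2 + 0.2·π_3 + 0.25·π_4
π_2 = 0.15·π_1 + 0.2·π_2 + 0.45·π_3 + 0.25·π_4
π_3 = 0.3·π_1 + 0.3·π_2 + 0.2·π_3 + 0.25·π_4
Solving with the normalization constraint gives π = (0.2354, 0.2656, 0.2620, 0.2371).
So the stationary probability of B is 0.2371.

0.2371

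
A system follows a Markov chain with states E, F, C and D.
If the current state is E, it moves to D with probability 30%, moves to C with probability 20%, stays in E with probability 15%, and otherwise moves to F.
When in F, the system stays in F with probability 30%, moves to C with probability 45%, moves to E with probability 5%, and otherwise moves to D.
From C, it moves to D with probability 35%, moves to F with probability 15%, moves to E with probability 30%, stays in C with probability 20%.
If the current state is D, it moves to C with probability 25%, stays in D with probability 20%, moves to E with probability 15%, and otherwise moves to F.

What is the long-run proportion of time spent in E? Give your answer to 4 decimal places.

0.1637

Let the stationary distribution be π with π = πP and π_1 + π_2 + π_3 + π_4 = 1.
π_1 = 0.15·π_1 + 0.05·π_2 + 0.3·π_3 + 0.15·π_4
π_2 = 0.35·π_1 + 0.3·π_2 + 0.15·π_3 + 0.4·π_4
π_3 = 0.2·π_1 + 0.45·π_2 + 0.2·π_3 + 0.25·π_4
Solving with the normalization constraint gives π = (0.1637, 0.2912, 0.2858, 0.2592).
So the stationary probability of E is 0.1637.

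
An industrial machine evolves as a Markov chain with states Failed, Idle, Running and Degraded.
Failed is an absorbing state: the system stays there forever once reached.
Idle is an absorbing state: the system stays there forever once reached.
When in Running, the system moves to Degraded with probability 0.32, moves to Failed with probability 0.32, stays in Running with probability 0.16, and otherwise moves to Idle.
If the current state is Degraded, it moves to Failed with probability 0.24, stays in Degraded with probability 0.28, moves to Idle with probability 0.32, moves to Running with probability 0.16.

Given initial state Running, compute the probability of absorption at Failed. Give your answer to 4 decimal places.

Let h(s) be the probability of absorption at Failed starting from transient state s. Then h(Failed) = 1 and h(Idle) = 0. By first-step analysis:
h(Running) = 0.32·1 + 0.2·0 + 0.16·h(Running) + 0.32·h(Degraded)
h(Degraded) = 0.24·1 + 0.32·0 + 0.16·h(Running) + 0.28·h(Degraded)
Solving: h(Running) = 0.5549, h(Degraded) = 0.4566.
Starting from Running, the probability is 0.5549.

0.5549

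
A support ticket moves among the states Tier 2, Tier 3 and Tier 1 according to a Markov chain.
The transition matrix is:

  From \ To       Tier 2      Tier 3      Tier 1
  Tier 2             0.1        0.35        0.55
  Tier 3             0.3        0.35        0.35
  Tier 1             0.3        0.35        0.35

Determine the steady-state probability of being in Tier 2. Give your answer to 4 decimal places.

Let the stationary distribution be π with π = πP and π_1 + π_2 + π_3 = 1.
π_1 = 0.1·π_1 + 0.3·π_2 + 0.3·π_3
π_2 = 0.35·π_1 + 0.35·π_2 + 0.35·π_3
Solving with the normalization constraint gives π = (0.2500, 0.3500, 0.4000).
So the stationary probability of Tier 2 is 0.2500.

0.2500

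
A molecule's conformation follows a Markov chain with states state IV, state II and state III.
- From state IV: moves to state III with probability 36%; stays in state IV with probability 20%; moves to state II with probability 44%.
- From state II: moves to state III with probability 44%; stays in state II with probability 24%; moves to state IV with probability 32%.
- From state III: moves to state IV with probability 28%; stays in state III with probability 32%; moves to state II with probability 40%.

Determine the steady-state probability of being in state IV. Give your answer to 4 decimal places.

Let the stationary distribution be π with π = πP and π_1 + π_2 + π_3 = 1.
π_1 = 0.2·π_1 + 0.32·π_2 + 0.28·π_3
π_2 = 0.44·π_1 + 0.24·π_2 + 0.4·π_3
Solving with the normalization constraint gives π = (0.2724, 0.3542, 0.3734).
So the stationary probability of state IV is 0.2724.

0.2724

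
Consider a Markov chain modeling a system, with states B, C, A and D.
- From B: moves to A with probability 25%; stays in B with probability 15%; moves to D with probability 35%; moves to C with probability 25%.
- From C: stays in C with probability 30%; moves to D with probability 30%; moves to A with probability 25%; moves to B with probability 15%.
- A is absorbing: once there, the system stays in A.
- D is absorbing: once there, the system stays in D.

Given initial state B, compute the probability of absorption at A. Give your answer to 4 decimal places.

0.4260

Let h(s) be the probability of absorption at A starting from transient state s. Then h(A) = 1 and h(D) = 0. By first-step analysis:
h(B) = 0.15·h(B) + 0.25·h(C) + 0.25·1 + 0.35·0
h(C) = 0.15·h(B) + 0.3·h(C) + 0.25·1 + 0.3·0
Solving: h(B) = 0.4260, h(C) = 0.4484.
Starting from B, the probability is 0.4260.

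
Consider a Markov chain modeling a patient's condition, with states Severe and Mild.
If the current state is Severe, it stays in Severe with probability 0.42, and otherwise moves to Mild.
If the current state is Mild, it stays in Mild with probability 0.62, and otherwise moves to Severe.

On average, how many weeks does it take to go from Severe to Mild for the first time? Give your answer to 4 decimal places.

Let t(s) be the expected number of weeks to first reach Mild from state s, with t(Mild) = 0. Conditioning on the first week:
t(Severe) = 1 + 0.42·t(Severe)
Solving: t(Severe) = 1.7241.
Expected weeks from Severe to Mild: 1.7241.

1.7241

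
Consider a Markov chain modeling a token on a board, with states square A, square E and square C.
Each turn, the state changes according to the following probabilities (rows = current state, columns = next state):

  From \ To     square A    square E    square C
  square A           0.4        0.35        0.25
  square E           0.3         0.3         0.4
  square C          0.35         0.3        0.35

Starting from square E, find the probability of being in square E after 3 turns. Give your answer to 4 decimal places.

0.3175

Propagate the distribution vector 3 turns from square E.
After 0 turns: (0.0000, 1.0000, 0.0000)
After 1 turn: (0.3000, 0.3000, 0.4000)
After 2 turns: (0.3500, 0.3150, 0.3350)
After 3 turns: (0.3518, 0.3175, 0.3308)
P(in square E after 3 turns) = 0.3175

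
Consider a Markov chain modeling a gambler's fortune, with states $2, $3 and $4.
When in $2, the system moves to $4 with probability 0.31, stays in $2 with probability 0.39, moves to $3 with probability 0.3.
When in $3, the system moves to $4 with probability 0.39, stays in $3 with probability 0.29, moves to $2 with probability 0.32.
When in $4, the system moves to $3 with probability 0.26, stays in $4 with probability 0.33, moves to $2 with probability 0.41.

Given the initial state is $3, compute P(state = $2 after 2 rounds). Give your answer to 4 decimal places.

0.3775

Sum over the intermediate state after 1 round:
P = P($3→$2)·P($2→$2) + P($3→$3)·P($3→$2) + P($3→$4)·P($4→$2)
  = 0.32×0.39 + 0.29×0.32 + 0.39×0.41
  = 0.1248 + 0.0928 + 0.1599 = 0.3775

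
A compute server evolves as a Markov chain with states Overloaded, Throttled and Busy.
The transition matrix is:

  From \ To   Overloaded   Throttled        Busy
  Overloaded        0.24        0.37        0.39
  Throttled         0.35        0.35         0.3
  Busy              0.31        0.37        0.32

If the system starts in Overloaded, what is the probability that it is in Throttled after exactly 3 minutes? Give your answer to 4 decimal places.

0.3627

Propagate the distribution vector 3 minutes from Overloaded.
After 0 minutes: (1.0000, 0.0000, 0.0000)
After 1 minute: (0.2400, 0.3700, 0.3900)
After 2 minutes: (0.3080, 0.3626, 0.3294)
After 3 minutes: (0.3029, 0.3627, 0.3343)
P(in Throttled after 3 minutes) = 0.3627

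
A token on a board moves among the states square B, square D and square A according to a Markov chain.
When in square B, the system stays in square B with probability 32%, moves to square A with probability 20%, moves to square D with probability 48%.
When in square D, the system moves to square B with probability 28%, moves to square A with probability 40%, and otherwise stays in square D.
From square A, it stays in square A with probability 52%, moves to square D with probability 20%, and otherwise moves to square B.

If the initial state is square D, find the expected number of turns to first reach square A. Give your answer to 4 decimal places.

Let t(s) be the expected number of turns to first reach square A from state s, with t(square A) = 0. Conditioning on the first turn:
t(square B) = 1 + 0.32·t(square B) + 0.48·t(square D)
t(square D) = 1 + 0.28·t(square B) + 0.32·t(square D)
Solving: t(square B) = 3.5366, t(square D) = 2.9268.
Expected turns from square D to square A: 2.9268.

2.9268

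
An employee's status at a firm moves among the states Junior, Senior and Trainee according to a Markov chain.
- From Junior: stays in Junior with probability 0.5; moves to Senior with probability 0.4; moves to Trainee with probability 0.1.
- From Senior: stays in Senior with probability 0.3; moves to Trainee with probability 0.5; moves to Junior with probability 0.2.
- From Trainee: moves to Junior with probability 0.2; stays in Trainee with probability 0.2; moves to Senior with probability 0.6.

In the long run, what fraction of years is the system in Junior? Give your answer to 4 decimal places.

Let the stationary distribution be π with π = πP and π_1 + π_2 + π_3 = 1.
π_1 = 0.5·π_1 + 0.2·π_2 + 0.2·π_3
π_2 = 0.4·π_1 + 0.3·π_2 + 0.6·π_3
Solving with the normalization constraint gives π = (0.2857, 0.4176, 0.2967).
So the stationary probability of Junior is 0.2857.

0.2857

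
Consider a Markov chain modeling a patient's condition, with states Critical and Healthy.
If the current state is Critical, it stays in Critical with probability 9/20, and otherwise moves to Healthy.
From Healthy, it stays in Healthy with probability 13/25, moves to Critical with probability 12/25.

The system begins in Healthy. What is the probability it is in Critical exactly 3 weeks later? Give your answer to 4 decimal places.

0.4660

Propagate the distribution vector 3 weeks from Healthy.
After 0 weeks: (0.0000, 1.0000)
After 1 week: (0.4800, 0.5200)
After 2 weeks: (0.4656, 0.5344)
After 3 weeks: (0.4660, 0.5340)
P(in Critical after 3 weeks) = 0.4660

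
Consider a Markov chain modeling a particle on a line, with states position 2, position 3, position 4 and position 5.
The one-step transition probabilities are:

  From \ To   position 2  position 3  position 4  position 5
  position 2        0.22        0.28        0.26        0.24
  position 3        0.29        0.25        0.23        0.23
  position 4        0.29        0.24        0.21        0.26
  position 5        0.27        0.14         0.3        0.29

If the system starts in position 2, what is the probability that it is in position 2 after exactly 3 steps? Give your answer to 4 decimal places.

0.2660

Propagate the distribution vector 3 steps from position 2.
After 0 steps: (1.0000, 0.0000, 0.0000, 0.0000)
After 1 step: (0.2200, 0.2800, 0.2600, 0.2400)
After 2 steps: (0.2698, 0.2276, 0.2482, 0.2544)
After 3 steps: (0.2660, 0.2276, 0.2509, 0.2554)
P(in position 2 after 3 steps) = 0.2660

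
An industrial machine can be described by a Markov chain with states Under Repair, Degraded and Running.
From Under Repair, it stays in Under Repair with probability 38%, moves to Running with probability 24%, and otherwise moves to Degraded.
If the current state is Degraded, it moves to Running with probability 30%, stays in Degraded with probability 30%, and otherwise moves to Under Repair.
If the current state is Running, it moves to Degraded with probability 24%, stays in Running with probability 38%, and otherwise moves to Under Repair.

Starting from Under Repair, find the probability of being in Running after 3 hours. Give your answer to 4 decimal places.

0.3005

Propagate the distribution vector 3 hours from Under Repair.
After 0 hours: (1.0000, 0.0000, 0.0000)
After 1 hour: (0.3800, 0.3800, 0.2400)
After 2 hours: (0.3876, 0.3160, 0.2964)
After 3 hours: (0.3863, 0.3132, 0.3005)
P(in Running after 3 hours) = 0.3005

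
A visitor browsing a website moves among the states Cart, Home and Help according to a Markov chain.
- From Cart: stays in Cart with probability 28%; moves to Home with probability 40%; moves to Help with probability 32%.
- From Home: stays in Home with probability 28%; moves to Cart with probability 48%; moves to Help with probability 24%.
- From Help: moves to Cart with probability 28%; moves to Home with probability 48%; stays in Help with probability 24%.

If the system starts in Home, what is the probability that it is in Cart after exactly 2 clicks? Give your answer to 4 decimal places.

0.3360

Sum over the intermediate state after 1 click:
P = P(Home→Cart)·P(Cart→Cart) + P(Home→Home)·P(Home→Cart) + P(Home→Help)·P(Help→Cart)
  = 0.48×0.28 + 0.28×0.48 + 0.24×0.28
  = 0.1344 + 0.1344 + 0.0672 = 0.3360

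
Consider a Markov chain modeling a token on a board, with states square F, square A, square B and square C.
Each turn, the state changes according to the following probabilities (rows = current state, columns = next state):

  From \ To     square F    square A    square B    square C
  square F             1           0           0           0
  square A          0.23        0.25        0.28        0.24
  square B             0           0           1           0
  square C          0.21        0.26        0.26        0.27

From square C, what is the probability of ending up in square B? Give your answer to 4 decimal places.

0.5521

Let h(s) be the probability of absorption at square B starting from transient state s. Then h(square B) = 1 and h(square F) = 0. By first-step analysis:
h(square A) = 0.23·0 + 0.25·h(square A) + 0.28·1 + 0.24·h(square C)
h(square C) = 0.21·0 + 0.26·h(square A) + 0.26·1 + 0.27·h(square C)
Solving: h(square A) = 0.5500, h(square C) = 0.5521.
Starting from square C, the probability is 0.5521.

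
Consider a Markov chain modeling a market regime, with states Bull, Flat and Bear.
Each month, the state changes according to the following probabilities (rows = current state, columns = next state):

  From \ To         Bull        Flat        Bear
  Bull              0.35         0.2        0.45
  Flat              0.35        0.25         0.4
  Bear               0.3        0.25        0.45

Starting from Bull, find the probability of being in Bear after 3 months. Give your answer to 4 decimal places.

0.4384

Propagate the distribution vector 3 months from Bull.
After 0 months: (1.0000, 0.0000, 0.0000)
After 1 month: (0.3500, 0.2000, 0.4500)
After 2 months: (0.3275, 0.2325, 0.4400)
After 3 months: (0.3280, 0.2336, 0.4384)
P(in Bear after 3 months) = 0.4384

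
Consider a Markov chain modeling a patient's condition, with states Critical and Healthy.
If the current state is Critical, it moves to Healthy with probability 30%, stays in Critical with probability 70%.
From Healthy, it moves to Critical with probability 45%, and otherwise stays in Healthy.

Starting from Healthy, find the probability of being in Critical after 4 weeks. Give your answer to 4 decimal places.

Propagate the distribution vector 4 weeks from Healthy.
After 0 weeks: (0.0000, 1.0000)
After 1 week: (0.4500, 0.5500)
After 2 weeks: (0.5625, 0.4375)
After 3 weeks: (0.5906, 0.4094)
After 4 weeks: (0.5977, 0.4023)
P(in Critical after 4 weeks) = 0.5977

0.5977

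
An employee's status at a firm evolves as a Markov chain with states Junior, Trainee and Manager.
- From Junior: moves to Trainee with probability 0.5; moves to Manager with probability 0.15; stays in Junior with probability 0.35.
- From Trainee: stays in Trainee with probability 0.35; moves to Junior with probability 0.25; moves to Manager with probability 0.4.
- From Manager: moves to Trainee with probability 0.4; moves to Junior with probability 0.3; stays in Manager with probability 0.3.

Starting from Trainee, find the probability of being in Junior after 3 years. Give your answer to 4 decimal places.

0.2944

Propagate the distribution vector 3 years from Trainee.
After 0 years: (0.0000, 1.0000, 0.0000)
After 1 year: (0.2500, 0.3500, 0.4000)
After 2 years: (0.2950, 0.4075, 0.2975)
After 3 years: (0.2944, 0.4091, 0.2965)
P(in Junior after 3 years) = 0.2944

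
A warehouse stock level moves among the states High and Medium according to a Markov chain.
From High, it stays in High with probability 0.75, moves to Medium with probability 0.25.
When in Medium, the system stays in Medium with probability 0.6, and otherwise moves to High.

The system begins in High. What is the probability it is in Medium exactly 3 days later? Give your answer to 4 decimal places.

0.3681

Propagate the distribution vector 3 days from High.
After 0 days: (1.0000, 0.0000)
After 1 day: (0.7500, 0.2500)
After 2 days: (0.6625, 0.3375)
After 3 days: (0.6319, 0.3681)
P(in Medium after 3 days) = 0.3681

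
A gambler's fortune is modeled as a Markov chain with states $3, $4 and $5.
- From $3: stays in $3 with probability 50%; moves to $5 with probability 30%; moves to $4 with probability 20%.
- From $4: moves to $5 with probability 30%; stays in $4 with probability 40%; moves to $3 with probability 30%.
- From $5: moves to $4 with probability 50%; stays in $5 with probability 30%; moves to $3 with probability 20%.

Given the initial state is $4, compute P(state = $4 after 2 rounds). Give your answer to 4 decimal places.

Sum over the intermediate state after 1 round:
P = P($4→$3)·P($3→$4) + P($4→$4)·P($4→$4) + P($4→$5)·P($5→$4)
  = 0.3×0.2 + 0.4×0.4 + 0.3×0.5
  = 0.0600 + 0.1600 + 0.1500 = 0.3700

0.3700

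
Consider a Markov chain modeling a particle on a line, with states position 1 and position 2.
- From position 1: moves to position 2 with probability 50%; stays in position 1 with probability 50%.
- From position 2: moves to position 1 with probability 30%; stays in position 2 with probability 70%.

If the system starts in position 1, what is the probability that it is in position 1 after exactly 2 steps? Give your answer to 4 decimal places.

Sum over the intermediate state after 1 step:
P = P(position 1→position 1)·P(position 1→position 1) + P(position 1→position 2)·P(position 2→position 1)
  = 0.5×0.5 + 0.5×0.3
  = 0.2500 + 0.1500 = 0.4000

0.4000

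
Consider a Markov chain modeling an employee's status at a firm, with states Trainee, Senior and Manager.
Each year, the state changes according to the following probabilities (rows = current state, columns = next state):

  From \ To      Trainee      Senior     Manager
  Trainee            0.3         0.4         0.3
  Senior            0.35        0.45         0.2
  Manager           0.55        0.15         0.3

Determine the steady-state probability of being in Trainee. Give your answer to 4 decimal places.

Let the stationary distribution be π with π = πP and π_1 + π_2 + π_3 = 1.
π_1 = 0.3·π_1 + 0.35·π_2 + 0.55·π_3
π_2 = 0.4·π_1 + 0.45·π_2 + 0.15·π_3
Solving with the normalization constraint gives π = (0.3838, 0.3514, 0.2649).
So the stationary probability of Trainee is 0.3838.

0.3838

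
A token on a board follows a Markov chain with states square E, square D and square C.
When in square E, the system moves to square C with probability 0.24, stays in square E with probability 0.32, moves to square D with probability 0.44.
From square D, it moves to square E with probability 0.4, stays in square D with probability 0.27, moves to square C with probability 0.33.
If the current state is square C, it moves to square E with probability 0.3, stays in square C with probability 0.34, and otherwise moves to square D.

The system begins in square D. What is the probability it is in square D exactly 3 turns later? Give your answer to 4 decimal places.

0.3537

Propagate the distribution vector 3 turns from square D.
After 0 turns: (0.0000, 1.0000, 0.0000)
After 1 turn: (0.4000, 0.2700, 0.3300)
After 2 turns: (0.3350, 0.3677, 0.2973)
After 3 turns: (0.3435, 0.3537, 0.3028)
P(in square D after 3 turns) = 0.3537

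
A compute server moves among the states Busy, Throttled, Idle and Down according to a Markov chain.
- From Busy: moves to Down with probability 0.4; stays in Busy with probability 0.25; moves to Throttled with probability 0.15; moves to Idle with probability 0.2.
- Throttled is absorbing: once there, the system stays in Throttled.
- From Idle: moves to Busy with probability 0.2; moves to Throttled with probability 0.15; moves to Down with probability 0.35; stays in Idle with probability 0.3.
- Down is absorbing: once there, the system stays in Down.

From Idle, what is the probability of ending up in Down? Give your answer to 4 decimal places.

0.7062

Let h(s) be the probability of absorption at Down starting from transient state s. Then h(Down) = 1 and h(Throttled) = 0. By first-step analysis:
h(Busy) = 0.25·h(Busy) + 0.15·0 + 0.2·h(Idle) + 0.4·1
h(Idle) = 0.2·h(Busy) + 0.15·0 + 0.3·h(Idle) + 0.35·1
Solving: h(Busy) = 0.7216, h(Idle) = 0.7062.
Starting from Idle, the probability is 0.7062.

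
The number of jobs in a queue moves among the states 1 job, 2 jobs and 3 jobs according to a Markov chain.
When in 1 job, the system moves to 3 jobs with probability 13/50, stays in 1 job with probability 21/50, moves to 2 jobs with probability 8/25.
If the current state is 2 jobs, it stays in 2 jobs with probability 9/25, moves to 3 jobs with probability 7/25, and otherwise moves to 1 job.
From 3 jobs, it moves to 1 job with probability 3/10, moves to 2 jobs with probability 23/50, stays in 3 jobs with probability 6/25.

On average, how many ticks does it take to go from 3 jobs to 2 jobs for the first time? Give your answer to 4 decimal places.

2.4256

Let t(s) be the expected number of ticks to first reach 2 jobs from state s, with t(2 jobs) = 0. Conditioning on the first tick:
t(1 job) = 1 + 0.42·t(1 job) + 0.26·t(3 jobs)
t(3 jobs) = 1 + 0.3·t(1 job) + 0.24·t(3 jobs)
Solving: t(1 job) = 2.8115, t(3 jobs) = 2.4256.
Expected ticks from 3 jobs to 2 jobs: 2.4256.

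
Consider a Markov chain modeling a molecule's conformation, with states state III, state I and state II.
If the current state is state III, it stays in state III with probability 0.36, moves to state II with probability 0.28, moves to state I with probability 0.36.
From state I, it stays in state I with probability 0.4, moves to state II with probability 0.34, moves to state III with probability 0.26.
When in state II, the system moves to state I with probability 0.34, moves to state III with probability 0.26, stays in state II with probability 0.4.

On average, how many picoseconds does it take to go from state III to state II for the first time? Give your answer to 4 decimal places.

Let t(s) be the expected number of picoseconds to first reach state II from state s, with t(state II) = 0. Conditioning on the first picosecond:
t(state III) = 1 + 0.36·t(state III) + 0.36·t(state I)
t(state I) = 1 + 0.26·t(state III) + 0.4·t(state I)
Solving: t(state III) = 3.3058, t(state I) = 3.0992.
Expected picoseconds from state III to state II: 3.3058.

3.3058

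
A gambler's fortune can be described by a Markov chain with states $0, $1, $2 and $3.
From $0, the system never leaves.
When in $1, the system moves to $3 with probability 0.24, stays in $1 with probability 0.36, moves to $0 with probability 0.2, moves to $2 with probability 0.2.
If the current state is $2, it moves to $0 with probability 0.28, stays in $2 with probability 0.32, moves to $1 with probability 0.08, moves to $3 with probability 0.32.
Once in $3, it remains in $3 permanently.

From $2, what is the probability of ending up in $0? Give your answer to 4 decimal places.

Let h(s) be the probability of absorption at $0 starting from transient state s. Then h($0) = 1 and h($3) = 0. By first-step analysis:
h($1) = 0.2·1 + 0.36·h($1) + 0.2·h($2) + 0.24·0
h($2) = 0.28·1 + 0.08·h($1) + 0.32·h($2) + 0.32·0
Solving: h($1) = 0.4580, h($2) = 0.4656.
Starting from $2, the probability is 0.4656.

0.4656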